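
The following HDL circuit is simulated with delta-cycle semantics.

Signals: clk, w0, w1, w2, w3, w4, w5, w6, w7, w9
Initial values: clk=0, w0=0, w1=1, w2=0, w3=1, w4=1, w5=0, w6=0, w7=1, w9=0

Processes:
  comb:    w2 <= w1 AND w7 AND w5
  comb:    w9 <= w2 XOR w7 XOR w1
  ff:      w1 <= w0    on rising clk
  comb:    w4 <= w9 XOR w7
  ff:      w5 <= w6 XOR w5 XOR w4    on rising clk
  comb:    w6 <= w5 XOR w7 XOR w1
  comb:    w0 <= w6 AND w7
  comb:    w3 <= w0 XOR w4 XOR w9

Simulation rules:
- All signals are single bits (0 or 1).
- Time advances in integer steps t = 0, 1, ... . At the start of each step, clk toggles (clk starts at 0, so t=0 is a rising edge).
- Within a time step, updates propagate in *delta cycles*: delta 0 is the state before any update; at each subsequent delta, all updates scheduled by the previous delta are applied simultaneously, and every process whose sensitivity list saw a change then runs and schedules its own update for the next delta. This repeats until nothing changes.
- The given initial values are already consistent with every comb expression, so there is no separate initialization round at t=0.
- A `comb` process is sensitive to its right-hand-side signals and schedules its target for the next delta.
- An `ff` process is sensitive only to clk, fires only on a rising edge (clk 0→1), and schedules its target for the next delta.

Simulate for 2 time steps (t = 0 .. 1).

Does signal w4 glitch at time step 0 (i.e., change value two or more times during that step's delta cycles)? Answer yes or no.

t=0 Δ0: w6=0 w1=1 w4=1 w0=0 w3=1 w7=1 w9=0 w5=0 clk=0 w2=0
  Δ1: clk:0→1
  Δ2: w1:1→0, w5:0→1
  Δ3: w9:0→1
  Δ4: w4:1→0, w3:1→0
  Δ5: w3:0→1
  (5Δ to stable)
t=1 Δ0: w6=0 w1=0 w4=0 w0=0 w3=1 w7=1 w9=1 w5=1 clk=1 w2=0
  Δ1: clk:1→0
  (1Δ to stable)

no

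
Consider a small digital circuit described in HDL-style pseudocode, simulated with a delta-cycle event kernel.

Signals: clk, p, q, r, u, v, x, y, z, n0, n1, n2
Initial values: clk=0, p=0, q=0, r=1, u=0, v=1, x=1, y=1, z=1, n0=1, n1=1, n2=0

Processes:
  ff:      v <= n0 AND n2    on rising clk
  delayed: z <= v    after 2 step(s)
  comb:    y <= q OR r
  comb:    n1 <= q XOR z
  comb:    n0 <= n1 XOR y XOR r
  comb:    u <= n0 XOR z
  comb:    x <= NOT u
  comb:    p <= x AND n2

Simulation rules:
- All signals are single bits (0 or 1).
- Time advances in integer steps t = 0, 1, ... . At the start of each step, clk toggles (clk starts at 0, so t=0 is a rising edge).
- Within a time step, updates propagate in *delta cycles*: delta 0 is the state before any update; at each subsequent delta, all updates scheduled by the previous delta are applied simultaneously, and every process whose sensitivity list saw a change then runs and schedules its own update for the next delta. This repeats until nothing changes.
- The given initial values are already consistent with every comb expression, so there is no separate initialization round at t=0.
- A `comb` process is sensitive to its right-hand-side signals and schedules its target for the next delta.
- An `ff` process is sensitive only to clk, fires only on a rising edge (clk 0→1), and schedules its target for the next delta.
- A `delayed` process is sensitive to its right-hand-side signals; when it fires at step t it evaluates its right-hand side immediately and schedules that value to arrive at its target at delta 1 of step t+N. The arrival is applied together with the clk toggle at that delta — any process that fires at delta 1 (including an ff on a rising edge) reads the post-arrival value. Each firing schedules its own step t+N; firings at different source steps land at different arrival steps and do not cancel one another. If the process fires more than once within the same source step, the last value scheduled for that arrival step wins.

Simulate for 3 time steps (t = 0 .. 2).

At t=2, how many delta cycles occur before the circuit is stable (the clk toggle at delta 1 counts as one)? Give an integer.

5

t=0 Δ0: x=1 v=1 n2=0 n1=1 p=0 q=0 clk=0 z=1 y=1 r=1 n0=1 u=0
  Δ1: clk:0→1
  Δ2: v:1→0
  (2Δ to stable)
t=1 Δ0: x=1 v=0 n2=0 n1=1 p=0 q=0 clk=1 z=1 y=1 r=1 n0=1 u=0
  Δ1: clk:1→0
  (1Δ to stable)
t=2 Δ0: x=1 v=0 n2=0 n1=1 p=0 q=0 clk=0 z=1 y=1 r=1 n0=1 u=0
  Δ1: clk:0→1, z:1→0
  Δ2: n1:1→0, u:0→1
  Δ3: x:1→0, n0:1→0
  Δ4: u:1→0
  Δ5: x:0→1
  (5Δ to stable)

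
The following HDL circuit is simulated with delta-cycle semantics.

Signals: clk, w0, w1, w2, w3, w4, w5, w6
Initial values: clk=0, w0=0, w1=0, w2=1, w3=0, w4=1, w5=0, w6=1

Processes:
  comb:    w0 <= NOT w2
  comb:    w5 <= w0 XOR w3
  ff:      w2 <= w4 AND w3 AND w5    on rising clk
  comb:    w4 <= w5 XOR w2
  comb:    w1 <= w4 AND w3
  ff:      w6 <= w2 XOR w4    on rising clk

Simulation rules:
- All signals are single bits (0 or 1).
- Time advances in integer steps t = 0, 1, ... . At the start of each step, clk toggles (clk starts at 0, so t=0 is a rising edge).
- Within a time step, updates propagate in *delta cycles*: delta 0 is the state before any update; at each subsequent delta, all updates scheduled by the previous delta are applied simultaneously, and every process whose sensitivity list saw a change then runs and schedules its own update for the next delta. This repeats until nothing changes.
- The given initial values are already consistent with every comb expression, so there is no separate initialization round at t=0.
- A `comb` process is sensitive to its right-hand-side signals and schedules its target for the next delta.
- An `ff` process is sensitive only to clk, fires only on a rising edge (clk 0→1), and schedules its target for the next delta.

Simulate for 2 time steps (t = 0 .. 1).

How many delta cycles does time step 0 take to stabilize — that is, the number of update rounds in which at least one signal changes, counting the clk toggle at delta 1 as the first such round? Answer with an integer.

t0.Δ0 w6=1 w0=0 w3=0 w2=1 clk=0 w5=0 w4=1 w1=0
t0.Δ1 w6=1 w0=0 w3=0 w2=1 clk=1 w5=0 w4=1 w1=0
t0.Δ2 w6=0 w0=0 w3=0 w2=0 clk=1 w5=0 w4=1 w1=0
t0.Δ3 w6=0 w0=1 w3=0 w2=0 clk=1 w5=0 w4=0 w1=0
t0.Δ4 w6=0 w0=1 w3=0 w2=0 clk=1 w5=1 w4=0 w1=0
t0.Δ5 w6=0 w0=1 w3=0 w2=0 clk=1 w5=1 w4=1 w1=0
t1.Δ0 w6=0 w0=1 w3=0 w2=0 clk=1 w5=1 w4=1 w1=0
t1.Δ1 w6=0 w0=1 w3=0 w2=0 clk=0 w5=1 w4=1 w1=0

5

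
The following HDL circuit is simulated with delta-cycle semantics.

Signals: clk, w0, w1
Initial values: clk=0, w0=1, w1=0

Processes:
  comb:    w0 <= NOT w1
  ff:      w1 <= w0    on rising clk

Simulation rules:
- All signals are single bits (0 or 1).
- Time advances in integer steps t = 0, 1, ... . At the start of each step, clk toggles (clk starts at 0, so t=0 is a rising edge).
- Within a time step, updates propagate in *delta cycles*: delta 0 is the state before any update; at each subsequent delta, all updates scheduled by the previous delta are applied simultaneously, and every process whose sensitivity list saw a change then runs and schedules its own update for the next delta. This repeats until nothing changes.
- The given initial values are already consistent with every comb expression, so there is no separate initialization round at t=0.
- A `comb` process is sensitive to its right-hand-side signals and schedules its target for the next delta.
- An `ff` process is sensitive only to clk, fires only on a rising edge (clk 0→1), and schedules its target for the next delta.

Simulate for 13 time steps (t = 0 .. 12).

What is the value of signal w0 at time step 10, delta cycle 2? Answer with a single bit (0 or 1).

[bits: w1,w0,clk]
t=0: Δ0=010 Δ1=011 Δ2=111 Δ3=101 | 3Δ
t=1: Δ0=101 Δ1=100 | 1Δ
t=2: Δ0=100 Δ1=101 Δ2=001 Δ3=011 | 3Δ
t=3: Δ0=011 Δ1=010 | 1Δ
t=4: Δ0=010 Δ1=011 Δ2=111 Δ3=101 | 3Δ
t=5: Δ0=101 Δ1=100 | 1Δ
t=6: Δ0=100 Δ1=101 Δ2=001 Δ3=011 | 3Δ
t=7: Δ0=011 Δ1=010 | 1Δ
t=8: Δ0=010 Δ1=011 Δ2=111 Δ3=101 | 3Δ
t=9: Δ0=101 Δ1=100 | 1Δ
t=10: Δ0=100 Δ1=101 Δ2=001 Δ3=011 | 3Δ
t=11: Δ0=011 Δ1=010 | 1Δ
t=12: Δ0=010 Δ1=011 Δ2=111 Δ3=101 | 3Δ

0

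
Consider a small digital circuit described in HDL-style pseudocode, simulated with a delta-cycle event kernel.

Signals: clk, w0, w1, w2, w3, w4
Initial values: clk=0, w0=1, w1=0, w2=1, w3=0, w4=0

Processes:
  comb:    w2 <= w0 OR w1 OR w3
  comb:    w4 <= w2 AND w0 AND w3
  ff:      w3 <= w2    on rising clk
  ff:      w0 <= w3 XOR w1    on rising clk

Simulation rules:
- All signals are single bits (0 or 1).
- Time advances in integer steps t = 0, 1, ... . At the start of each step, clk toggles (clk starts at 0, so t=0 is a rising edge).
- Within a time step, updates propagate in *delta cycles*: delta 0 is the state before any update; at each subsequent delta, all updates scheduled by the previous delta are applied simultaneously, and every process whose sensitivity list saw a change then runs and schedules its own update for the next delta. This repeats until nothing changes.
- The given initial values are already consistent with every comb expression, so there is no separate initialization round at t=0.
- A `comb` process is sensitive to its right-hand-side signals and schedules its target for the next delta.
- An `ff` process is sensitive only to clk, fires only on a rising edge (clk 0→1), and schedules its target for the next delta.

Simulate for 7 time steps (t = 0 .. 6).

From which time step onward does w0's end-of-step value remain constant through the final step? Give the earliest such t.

2

t=0 Δ0: w2=1 w4=0 w3=0 w1=0 w0=1 clk=0
  Δ1: clk:0→1
  Δ2: w3:0→1, w0:1→0
  (2Δ to stable)
t=1 Δ0: w2=1 w4=0 w3=1 w1=0 w0=0 clk=1
  Δ1: clk:1→0
  (1Δ to stable)
t=2 Δ0: w2=1 w4=0 w3=1 w1=0 w0=0 clk=0
  Δ1: clk:0→1
  Δ2: w0:0→1
  Δ3: w4:0→1
  (3Δ to stable)
t=3 Δ0: w2=1 w4=1 w3=1 w1=0 w0=1 clk=1
  Δ1: clk:1→0
  (1Δ to stable)
t=4 Δ0: w2=1 w4=1 w3=1 w1=0 w0=1 clk=0
  Δ1: clk:0→1
  (1Δ to stable)
t=5 Δ0: w2=1 w4=1 w3=1 w1=0 w0=1 clk=1
  Δ1: clk:1→0
  (1Δ to stable)
t=6 Δ0: w2=1 w4=1 w3=1 w1=0 w0=1 clk=0
  Δ1: clk:0→1
  (1Δ to stable)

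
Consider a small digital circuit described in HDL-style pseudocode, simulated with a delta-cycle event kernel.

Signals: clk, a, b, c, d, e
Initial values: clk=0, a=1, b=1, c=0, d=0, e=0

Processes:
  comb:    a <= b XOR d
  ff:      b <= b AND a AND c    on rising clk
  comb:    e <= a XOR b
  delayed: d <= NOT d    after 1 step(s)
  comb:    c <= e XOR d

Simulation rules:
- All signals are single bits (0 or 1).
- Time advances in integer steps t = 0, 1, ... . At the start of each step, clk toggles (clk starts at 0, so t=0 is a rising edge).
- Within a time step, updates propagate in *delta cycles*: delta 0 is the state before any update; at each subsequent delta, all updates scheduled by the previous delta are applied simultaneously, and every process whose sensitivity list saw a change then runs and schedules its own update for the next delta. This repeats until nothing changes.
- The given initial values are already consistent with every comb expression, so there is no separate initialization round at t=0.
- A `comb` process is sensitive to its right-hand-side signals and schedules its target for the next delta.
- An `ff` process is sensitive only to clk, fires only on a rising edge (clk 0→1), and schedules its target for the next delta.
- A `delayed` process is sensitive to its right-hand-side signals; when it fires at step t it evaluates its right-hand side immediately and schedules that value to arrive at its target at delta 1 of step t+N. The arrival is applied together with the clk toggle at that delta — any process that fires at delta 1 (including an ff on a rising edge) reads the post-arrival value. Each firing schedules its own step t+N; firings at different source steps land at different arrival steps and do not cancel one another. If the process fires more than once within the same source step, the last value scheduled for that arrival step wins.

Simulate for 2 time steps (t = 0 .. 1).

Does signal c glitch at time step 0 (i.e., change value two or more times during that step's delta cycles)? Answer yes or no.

yes

t0.Δ0 c=0 a=1 e=0 b=1 clk=0 d=0
t0.Δ1 c=0 a=1 e=0 b=1 clk=1 d=0
t0.Δ2 c=0 a=1 e=0 b=0 clk=1 d=0
t0.Δ3 c=0 a=0 e=1 b=0 clk=1 d=0
t0.Δ4 c=1 a=0 e=0 b=0 clk=1 d=0
t0.Δ5 c=0 a=0 e=0 b=0 clk=1 d=0
t1.Δ0 c=0 a=0 e=0 b=0 clk=1 d=0
t1.Δ1 c=0 a=0 e=0 b=0 clk=0 d=0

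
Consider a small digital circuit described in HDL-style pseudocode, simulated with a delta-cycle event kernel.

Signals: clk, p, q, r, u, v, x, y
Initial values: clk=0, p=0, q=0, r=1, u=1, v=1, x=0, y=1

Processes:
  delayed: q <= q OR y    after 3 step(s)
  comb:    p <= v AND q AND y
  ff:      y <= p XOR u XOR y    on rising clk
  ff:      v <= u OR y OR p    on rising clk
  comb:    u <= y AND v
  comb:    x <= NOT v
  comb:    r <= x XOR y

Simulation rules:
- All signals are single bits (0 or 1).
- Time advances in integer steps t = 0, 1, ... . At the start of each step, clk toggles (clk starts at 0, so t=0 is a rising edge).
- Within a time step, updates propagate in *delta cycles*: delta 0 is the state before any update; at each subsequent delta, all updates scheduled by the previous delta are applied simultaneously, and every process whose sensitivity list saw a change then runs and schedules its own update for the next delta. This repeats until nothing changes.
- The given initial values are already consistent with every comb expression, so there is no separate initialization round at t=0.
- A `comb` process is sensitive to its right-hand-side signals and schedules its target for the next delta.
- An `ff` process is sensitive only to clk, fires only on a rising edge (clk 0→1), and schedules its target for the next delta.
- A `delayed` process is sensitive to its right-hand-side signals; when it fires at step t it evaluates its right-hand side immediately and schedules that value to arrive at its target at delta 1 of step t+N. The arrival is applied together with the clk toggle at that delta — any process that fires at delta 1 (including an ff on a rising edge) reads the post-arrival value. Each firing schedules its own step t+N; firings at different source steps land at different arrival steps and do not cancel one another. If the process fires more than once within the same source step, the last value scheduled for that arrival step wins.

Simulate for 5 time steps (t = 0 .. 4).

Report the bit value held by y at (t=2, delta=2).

[bits: v,p,r,q,y,u,x,clk]
t=0: Δ0=10101100 Δ1=10101101 Δ2=10100101 Δ3=10000001 | 3Δ
t=1: Δ0=10000001 Δ1=10000000 | 1Δ
t=2: Δ0=10000000 Δ1=10000001 Δ2=00000001 Δ3=00000011 Δ4=00100011 | 4Δ
t=3: Δ0=00100011 Δ1=00100010 | 1Δ
t=4: Δ0=00100010 Δ1=00100011 | 1Δ

0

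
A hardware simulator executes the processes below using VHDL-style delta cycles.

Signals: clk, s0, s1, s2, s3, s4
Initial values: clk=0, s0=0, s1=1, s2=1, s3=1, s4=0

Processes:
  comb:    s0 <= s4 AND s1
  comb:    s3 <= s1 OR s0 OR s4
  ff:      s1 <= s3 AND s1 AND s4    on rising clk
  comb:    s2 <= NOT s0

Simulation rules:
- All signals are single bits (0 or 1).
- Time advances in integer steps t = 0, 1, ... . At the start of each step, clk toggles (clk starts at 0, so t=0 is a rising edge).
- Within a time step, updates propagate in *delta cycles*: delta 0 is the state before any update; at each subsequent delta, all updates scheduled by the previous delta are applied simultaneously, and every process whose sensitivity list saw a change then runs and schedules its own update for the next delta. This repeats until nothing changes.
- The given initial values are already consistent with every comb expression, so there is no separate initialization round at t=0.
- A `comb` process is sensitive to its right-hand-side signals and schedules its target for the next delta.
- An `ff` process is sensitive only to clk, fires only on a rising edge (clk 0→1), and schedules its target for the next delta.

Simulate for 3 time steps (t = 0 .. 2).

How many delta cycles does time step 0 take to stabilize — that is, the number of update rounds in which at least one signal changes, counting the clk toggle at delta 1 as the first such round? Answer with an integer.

t=0 Δ0: s1=1 clk=0 s2=1 s3=1 s0=0 s4=0
  Δ1: clk:0→1
  Δ2: s1:1→0
  Δ3: s3:1→0
  (3Δ to stable)
t=1 Δ0: s1=0 clk=1 s2=1 s3=0 s0=0 s4=0
  Δ1: clk:1→0
  (1Δ to stable)
t=2 Δ0: s1=0 clk=0 s2=1 s3=0 s0=0 s4=0
  Δ1: clk:0→1
  (1Δ to stable)

3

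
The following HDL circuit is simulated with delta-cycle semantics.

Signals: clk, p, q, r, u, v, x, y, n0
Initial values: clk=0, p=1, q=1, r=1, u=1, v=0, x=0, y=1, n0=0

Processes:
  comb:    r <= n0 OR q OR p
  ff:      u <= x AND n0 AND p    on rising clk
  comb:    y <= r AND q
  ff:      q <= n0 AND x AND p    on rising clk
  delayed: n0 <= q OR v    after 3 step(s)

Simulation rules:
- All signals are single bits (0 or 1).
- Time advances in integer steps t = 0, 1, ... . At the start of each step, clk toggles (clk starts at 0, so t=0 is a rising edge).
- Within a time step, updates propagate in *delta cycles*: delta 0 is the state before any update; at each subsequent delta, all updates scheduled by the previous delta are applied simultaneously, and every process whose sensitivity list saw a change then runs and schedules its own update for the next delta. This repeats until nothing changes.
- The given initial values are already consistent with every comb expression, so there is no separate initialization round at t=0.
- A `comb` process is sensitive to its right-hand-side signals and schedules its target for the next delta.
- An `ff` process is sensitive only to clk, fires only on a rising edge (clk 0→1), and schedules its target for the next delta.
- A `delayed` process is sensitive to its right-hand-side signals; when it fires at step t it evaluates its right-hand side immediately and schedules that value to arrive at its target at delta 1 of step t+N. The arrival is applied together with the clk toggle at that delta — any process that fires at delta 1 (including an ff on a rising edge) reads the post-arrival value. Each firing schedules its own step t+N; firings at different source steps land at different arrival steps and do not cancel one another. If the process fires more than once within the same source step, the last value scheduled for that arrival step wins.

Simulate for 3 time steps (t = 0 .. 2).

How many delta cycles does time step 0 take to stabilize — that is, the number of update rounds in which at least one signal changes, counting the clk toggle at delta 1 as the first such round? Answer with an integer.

3

t0.Δ0 x=0 q=1 n0=0 clk=0 v=0 r=1 p=1 y=1 u=1
t0.Δ1 x=0 q=1 n0=0 clk=1 v=0 r=1 p=1 y=1 u=1
t0.Δ2 x=0 q=0 n0=0 clk=1 v=0 r=1 p=1 y=1 u=0
t0.Δ3 x=0 q=0 n0=0 clk=1 v=0 r=1 p=1 y=0 u=0
t1.Δ0 x=0 q=0 n0=0 clk=1 v=0 r=1 p=1 y=0 u=0
t1.Δ1 x=0 q=0 n0=0 clk=0 v=0 r=1 p=1 y=0 u=0
t2.Δ0 x=0 q=0 n0=0 clk=0 v=0 r=1 p=1 y=0 u=0
t2.Δ1 x=0 q=0 n0=0 clk=1 v=0 r=1 p=1 y=0 u=0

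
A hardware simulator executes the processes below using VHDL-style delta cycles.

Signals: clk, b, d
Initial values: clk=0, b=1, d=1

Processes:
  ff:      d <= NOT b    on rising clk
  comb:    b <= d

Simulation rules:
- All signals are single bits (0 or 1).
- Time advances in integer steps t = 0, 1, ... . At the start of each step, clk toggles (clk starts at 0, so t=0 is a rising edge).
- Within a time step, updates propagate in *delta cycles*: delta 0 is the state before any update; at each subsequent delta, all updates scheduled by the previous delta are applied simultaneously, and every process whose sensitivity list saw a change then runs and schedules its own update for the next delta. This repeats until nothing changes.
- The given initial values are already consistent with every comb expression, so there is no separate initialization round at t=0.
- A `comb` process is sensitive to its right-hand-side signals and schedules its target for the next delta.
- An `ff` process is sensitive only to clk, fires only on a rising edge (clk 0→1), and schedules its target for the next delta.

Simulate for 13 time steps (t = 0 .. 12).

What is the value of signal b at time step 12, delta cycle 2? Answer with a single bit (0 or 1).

t=0 Δ0: clk=0 d=1 b=1
  Δ1: clk:0→1
  Δ2: d:1→0
  Δ3: b:1→0
  (3Δ to stable)
t=1 Δ0: clk=1 d=0 b=0
  Δ1: clk:1→0
  (1Δ to stable)
t=2 Δ0: clk=0 d=0 b=0
  Δ1: clk:0→1
  Δ2: d:0→1
  Δ3: b:0→1
  (3Δ to stable)
t=3 Δ0: clk=1 d=1 b=1
  Δ1: clk:1→0
  (1Δ to stable)
t=4 Δ0: clk=0 d=1 b=1
  Δ1: clk:0→1
  Δ2: d:1→0
  Δ3: b:1→0
  (3Δ to stable)
t=5 Δ0: clk=1 d=0 b=0
  Δ1: clk:1→0
  (1Δ to stable)
t=6 Δ0: clk=0 d=0 b=0
  Δ1: clk:0→1
  Δ2: d:0→1
  Δ3: b:0→1
  (3Δ to stable)
t=7 Δ0: clk=1 d=1 b=1
  Δ1: clk:1→0
  (1Δ to stable)
t=8 Δ0: clk=0 d=1 b=1
  Δ1: clk:0→1
  Δ2: d:1→0
  Δ3: b:1→0
  (3Δ to stable)
t=9 Δ0: clk=1 d=0 b=0
  Δ1: clk:1→0
  (1Δ to stable)
t=10 Δ0: clk=0 d=0 b=0
  Δ1: clk:0→1
  Δ2: d:0→1
  Δ3: b:0→1
  (3Δ to stable)
t=11 Δ0: clk=1 d=1 b=1
  Δ1: clk:1→0
  (1Δ to stable)
t=12 Δ0: clk=0 d=1 b=1
  Δ1: clk:0→1
  Δ2: d:1→0
  Δ3: b:1→0
  (3Δ to stable)

1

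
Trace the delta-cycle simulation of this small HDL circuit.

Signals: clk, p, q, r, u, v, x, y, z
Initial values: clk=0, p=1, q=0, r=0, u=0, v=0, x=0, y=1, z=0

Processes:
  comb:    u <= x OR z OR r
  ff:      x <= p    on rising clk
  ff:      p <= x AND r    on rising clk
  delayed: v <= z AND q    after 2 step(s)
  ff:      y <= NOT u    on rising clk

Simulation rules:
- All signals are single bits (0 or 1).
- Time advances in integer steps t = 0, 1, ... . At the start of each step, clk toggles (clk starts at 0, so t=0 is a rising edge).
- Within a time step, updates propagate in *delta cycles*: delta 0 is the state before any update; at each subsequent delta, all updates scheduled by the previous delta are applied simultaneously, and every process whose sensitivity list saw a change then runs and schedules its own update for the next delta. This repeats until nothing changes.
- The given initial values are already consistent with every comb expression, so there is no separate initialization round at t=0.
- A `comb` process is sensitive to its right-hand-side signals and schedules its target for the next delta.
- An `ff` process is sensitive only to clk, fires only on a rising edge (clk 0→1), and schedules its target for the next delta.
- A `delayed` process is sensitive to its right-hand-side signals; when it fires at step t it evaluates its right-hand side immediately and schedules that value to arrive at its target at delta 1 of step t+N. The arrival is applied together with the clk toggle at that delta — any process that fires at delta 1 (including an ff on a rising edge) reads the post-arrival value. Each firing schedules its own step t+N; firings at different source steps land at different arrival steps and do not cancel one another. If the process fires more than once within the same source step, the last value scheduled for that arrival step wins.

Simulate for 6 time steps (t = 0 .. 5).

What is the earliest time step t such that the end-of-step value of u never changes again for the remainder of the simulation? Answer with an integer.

t0.Δ0 u=0 q=0 v=0 z=0 y=1 x=0 p=1 r=0 clk=0
t0.Δ1 u=0 q=0 v=0 z=0 y=1 x=0 p=1 r=0 clk=1
t0.Δ2 u=0 q=0 v=0 z=0 y=1 x=1 p=0 r=0 clk=1
t0.Δ3 u=1 q=0 v=0 z=0 y=1 x=1 p=0 r=0 clk=1
t1.Δ0 u=1 q=0 v=0 z=0 y=1 x=1 p=0 r=0 clk=1
t1.Δ1 u=1 q=0 v=0 z=0 y=1 x=1 p=0 r=0 clk=0
t2.Δ0 u=1 q=0 v=0 z=0 y=1 x=1 p=0 r=0 clk=0
t2.Δ1 u=1 q=0 v=0 z=0 y=1 x=1 p=0 r=0 clk=1
t2.Δ2 u=1 q=0 v=0 z=0 y=0 x=0 p=0 r=0 clk=1
t2.Δ3 u=0 q=0 v=0 z=0 y=0 x=0 p=0 r=0 clk=1
t3.Δ0 u=0 q=0 v=0 z=0 y=0 x=0 p=0 r=0 clk=1
t3.Δ1 u=0 q=0 v=0 z=0 y=0 x=0 p=0 r=0 clk=0
t4.Δ0 u=0 q=0 v=0 z=0 y=0 x=0 p=0 r=0 clk=0
t4.Δ1 u=0 q=0 v=0 z=0 y=0 x=0 p=0 r=0 clk=1
t4.Δ2 u=0 q=0 v=0 z=0 y=1 x=0 p=0 r=0 clk=1
t5.Δ0 u=0 q=0 v=0 z=0 y=1 x=0 p=0 r=0 clk=1
t5.Δ1 u=0 q=0 v=0 z=0 y=1 x=0 p=0 r=0 clk=0

2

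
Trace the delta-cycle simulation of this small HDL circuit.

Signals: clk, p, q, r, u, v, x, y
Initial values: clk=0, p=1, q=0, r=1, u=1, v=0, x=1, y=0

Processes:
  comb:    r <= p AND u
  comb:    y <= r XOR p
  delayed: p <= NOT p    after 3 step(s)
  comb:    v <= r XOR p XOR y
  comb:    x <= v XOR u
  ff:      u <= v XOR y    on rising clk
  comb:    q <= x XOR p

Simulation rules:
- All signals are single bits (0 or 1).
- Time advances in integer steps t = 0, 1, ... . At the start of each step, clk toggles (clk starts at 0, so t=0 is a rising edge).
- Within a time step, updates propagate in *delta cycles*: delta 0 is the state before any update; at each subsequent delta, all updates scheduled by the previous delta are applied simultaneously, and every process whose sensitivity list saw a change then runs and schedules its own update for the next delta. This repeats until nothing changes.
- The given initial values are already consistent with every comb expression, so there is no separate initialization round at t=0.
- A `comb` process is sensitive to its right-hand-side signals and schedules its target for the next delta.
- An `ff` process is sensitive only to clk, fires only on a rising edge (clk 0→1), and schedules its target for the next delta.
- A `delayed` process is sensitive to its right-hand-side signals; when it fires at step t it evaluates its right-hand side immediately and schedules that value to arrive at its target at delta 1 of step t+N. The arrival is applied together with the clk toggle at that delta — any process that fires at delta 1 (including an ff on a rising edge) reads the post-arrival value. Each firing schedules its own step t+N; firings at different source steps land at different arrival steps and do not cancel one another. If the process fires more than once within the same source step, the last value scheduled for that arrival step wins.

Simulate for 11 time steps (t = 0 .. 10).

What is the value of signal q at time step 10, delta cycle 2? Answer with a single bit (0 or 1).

t=0 Δ0: r=1 clk=0 x=1 p=1 q=0 v=0 u=1 y=0
  Δ1: clk:0→1
  Δ2: u:1→0
  Δ3: r:1→0, x:1→0
  Δ4: q:0→1, v:0→1, y:0→1
  Δ5: x:0→1, v:1→0
  Δ6: x:1→0, q:1→0
  Δ7: q:0→1
  (7Δ to stable)
t=1 Δ0: r=0 clk=1 x=0 p=1 q=1 v=0 u=0 y=1
  Δ1: clk:1→0
  (1Δ to stable)
t=2 Δ0: r=0 clk=0 x=0 p=1 q=1 v=0 u=0 y=1
  Δ1: clk:0→1
  Δ2: u:0→1
  Δ3: r:0→1, x:0→1
  Δ4: q:1→0, v:0→1, y:1→0
  Δ5: x:1→0, v:1→0
  Δ6: x:0→1, q:0→1
  Δ7: q:1→0
  (7Δ to stable)
t=3 Δ0: r=1 clk=1 x=1 p=1 q=0 v=0 u=1 y=0
  Δ1: clk:1→0
  (1Δ to stable)
t=4 Δ0: r=1 clk=0 x=1 p=1 q=0 v=0 u=1 y=0
  Δ1: clk:0→1
  Δ2: u:1→0
  Δ3: r:1→0, x:1→0
  Δ4: q:0→1, v:0→1, y:0→1
  Δ5: x:0→1, v:1→0
  Δ6: x:1→0, q:1→0
  Δ7: q:0→1
  (7Δ to stable)
t=5 Δ0: r=0 clk=1 x=0 p=1 q=1 v=0 u=0 y=1
  Δ1: clk:1→0
  (1Δ to stable)
t=6 Δ0: r=0 clk=0 x=0 p=1 q=1 v=0 u=0 y=1
  Δ1: clk:0→1
  Δ2: u:0→1
  Δ3: r:0→1, x:0→1
  Δ4: q:1→0, v:0→1, y:1→0
  Δ5: x:1→0, v:1→0
  Δ6: x:0→1, q:0→1
  Δ7: q:1→0
  (7Δ to stable)
t=7 Δ0: r=1 clk=1 x=1 p=1 q=0 v=0 u=1 y=0
  Δ1: clk:1→0
  (1Δ to stable)
t=8 Δ0: r=1 clk=0 x=1 p=1 q=0 v=0 u=1 y=0
  Δ1: clk:0→1
  Δ2: u:1→0
  Δ3: r:1→0, x:1→0
  Δ4: q:0→1, v:0→1, y:0→1
  Δ5: x:0→1, v:1→0
  Δ6: x:1→0, q:1→0
  Δ7: q:0→1
  (7Δ to stable)
t=9 Δ0: r=0 clk=1 x=0 p=1 q=1 v=0 u=0 y=1
  Δ1: clk:1→0
  (1Δ to stable)
t=10 Δ0: r=0 clk=0 x=0 p=1 q=1 v=0 u=0 y=1
  Δ1: clk:0→1
  Δ2: u:0→1
  Δ3: r:0→1, x:0→1
  Δ4: q:1→0, v:0→1, y:1→0
  Δ5: x:1→0, v:1→0
  Δ6: x:0→1, q:0→1
  Δ7: q:1→0
  (7Δ to stable)

1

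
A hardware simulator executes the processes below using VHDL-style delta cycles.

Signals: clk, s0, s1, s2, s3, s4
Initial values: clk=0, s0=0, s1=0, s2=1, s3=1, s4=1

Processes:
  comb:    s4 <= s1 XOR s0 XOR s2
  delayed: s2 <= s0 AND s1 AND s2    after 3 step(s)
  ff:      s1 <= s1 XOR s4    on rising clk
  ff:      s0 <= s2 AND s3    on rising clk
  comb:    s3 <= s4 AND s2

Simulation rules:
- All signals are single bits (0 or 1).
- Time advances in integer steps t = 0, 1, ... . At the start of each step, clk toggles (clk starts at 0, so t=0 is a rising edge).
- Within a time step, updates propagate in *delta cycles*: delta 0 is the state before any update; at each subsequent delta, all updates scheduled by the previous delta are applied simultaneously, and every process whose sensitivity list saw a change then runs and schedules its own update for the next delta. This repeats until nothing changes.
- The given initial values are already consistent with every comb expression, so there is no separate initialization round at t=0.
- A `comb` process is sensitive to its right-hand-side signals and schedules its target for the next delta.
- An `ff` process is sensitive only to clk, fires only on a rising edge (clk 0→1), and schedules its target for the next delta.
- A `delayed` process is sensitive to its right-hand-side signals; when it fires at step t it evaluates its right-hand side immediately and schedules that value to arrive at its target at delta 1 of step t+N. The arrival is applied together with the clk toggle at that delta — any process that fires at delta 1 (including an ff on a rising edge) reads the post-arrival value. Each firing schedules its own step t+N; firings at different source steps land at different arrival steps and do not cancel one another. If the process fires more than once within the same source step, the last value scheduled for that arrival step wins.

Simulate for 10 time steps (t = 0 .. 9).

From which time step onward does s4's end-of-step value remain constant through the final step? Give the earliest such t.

5

t=0 Δ0: s1=0 s3=1 clk=0 s2=1 s4=1 s0=0
  Δ1: clk:0→1
  Δ2: s1:0→1, s0:0→1
  (2Δ to stable)
t=1 Δ0: s1=1 s3=1 clk=1 s2=1 s4=1 s0=1
  Δ1: clk:1→0
  (1Δ to stable)
t=2 Δ0: s1=1 s3=1 clk=0 s2=1 s4=1 s0=1
  Δ1: clk:0→1
  Δ2: s1:1→0
  Δ3: s4:1→0
  Δ4: s3:1→0
  (4Δ to stable)
t=3 Δ0: s1=0 s3=0 clk=1 s2=1 s4=0 s0=1
  Δ1: clk:1→0
  (1Δ to stable)
t=4 Δ0: s1=0 s3=0 clk=0 s2=1 s4=0 s0=1
  Δ1: clk:0→1
  Δ2: s0:1→0
  Δ3: s4:0→1
  Δ4: s3:0→1
  (4Δ to stable)
t=5 Δ0: s1=0 s3=1 clk=1 s2=1 s4=1 s0=0
  Δ1: clk:1→0, s2:1→0
  Δ2: s3:1→0, s4:1→0
  (2Δ to stable)
t=6 Δ0: s1=0 s3=0 clk=0 s2=0 s4=0 s0=0
  Δ1: clk:0→1
  (1Δ to stable)
t=7 Δ0: s1=0 s3=0 clk=1 s2=0 s4=0 s0=0
  Δ1: clk:1→0
  (1Δ to stable)
t=8 Δ0: s1=0 s3=0 clk=0 s2=0 s4=0 s0=0
  Δ1: clk:0→1
  (1Δ to stable)
t=9 Δ0: s1=0 s3=0 clk=1 s2=0 s4=0 s0=0
  Δ1: clk:1→0
  (1Δ to stable)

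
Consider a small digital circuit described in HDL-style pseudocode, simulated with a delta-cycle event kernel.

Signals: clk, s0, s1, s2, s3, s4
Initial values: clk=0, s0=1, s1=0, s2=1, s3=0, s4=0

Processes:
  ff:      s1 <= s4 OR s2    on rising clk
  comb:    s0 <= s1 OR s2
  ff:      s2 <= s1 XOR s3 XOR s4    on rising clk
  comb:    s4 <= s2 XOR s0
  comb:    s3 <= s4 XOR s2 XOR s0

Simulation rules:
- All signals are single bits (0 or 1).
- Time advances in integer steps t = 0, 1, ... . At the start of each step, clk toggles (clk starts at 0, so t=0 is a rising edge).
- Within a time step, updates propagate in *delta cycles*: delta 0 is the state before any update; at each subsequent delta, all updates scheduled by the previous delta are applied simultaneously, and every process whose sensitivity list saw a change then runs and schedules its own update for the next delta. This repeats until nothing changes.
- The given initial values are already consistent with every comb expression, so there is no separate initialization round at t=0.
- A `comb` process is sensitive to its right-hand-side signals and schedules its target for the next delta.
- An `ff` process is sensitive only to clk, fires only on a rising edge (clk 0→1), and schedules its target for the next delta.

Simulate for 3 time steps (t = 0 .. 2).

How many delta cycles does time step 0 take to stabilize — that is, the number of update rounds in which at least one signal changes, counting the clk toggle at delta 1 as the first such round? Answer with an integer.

4

t0.Δ0 s4=0 s0=1 s3=0 s1=0 s2=1 clk=0
t0.Δ1 s4=0 s0=1 s3=0 s1=0 s2=1 clk=1
t0.Δ2 s4=0 s0=1 s3=0 s1=1 s2=0 clk=1
t0.Δ3 s4=1 s0=1 s3=1 s1=1 s2=0 clk=1
t0.Δ4 s4=1 s0=1 s3=0 s1=1 s2=0 clk=1
t1.Δ0 s4=1 s0=1 s3=0 s1=1 s2=0 clk=1
t1.Δ1 s4=1 s0=1 s3=0 s1=1 s2=0 clk=0
t2.Δ0 s4=1 s0=1 s3=0 s1=1 s2=0 clk=0
t2.Δ1 s4=1 s0=1 s3=0 s1=1 s2=0 clk=1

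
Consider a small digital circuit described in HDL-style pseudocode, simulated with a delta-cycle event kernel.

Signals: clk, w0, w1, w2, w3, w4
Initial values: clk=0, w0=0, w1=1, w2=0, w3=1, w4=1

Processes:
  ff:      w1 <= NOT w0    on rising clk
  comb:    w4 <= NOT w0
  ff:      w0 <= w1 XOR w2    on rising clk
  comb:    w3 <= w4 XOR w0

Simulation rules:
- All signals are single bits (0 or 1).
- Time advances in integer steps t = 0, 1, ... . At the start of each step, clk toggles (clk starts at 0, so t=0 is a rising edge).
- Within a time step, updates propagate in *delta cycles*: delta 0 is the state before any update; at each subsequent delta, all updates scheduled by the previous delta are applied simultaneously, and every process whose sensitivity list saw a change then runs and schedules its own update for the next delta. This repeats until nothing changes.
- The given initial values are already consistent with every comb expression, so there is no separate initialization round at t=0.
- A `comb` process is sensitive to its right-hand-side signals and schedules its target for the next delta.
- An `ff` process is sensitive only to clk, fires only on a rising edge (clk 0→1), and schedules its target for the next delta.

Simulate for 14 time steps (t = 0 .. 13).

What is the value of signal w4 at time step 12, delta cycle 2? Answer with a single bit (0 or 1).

0

t0.Δ0 w0=0 clk=0 w1=1 w2=0 w4=1 w3=1
t0.Δ1 w0=0 clk=1 w1=1 w2=0 w4=1 w3=1
t0.Δ2 w0=1 clk=1 w1=1 w2=0 w4=1 w3=1
t0.Δ3 w0=1 clk=1 w1=1 w2=0 w4=0 w3=0
t0.Δ4 w0=1 clk=1 w1=1 w2=0 w4=0 w3=1
t1.Δ0 w0=1 clk=1 w1=1 w2=0 w4=0 w3=1
t1.Δ1 w0=1 clk=0 w1=1 w2=0 w4=0 w3=1
t2.Δ0 w0=1 clk=0 w1=1 w2=0 w4=0 w3=1
t2.Δ1 w0=1 clk=1 w1=1 w2=0 w4=0 w3=1
t2.Δ2 w0=1 clk=1 w1=0 w2=0 w4=0 w3=1
t3.Δ0 w0=1 clk=1 w1=0 w2=0 w4=0 w3=1
t3.Δ1 w0=1 clk=0 w1=0 w2=0 w4=0 w3=1
t4.Δ0 w0=1 clk=0 w1=0 w2=0 w4=0 w3=1
t4.Δ1 w0=1 clk=1 w1=0 w2=0 w4=0 w3=1
t4.Δ2 w0=0 clk=1 w1=0 w2=0 w4=0 w3=1
t4.Δ3 w0=0 clk=1 w1=0 w2=0 w4=1 w3=0
t4.Δ4 w0=0 clk=1 w1=0 w2=0 w4=1 w3=1
t5.Δ0 w0=0 clk=1 w1=0 w2=0 w4=1 w3=1
t5.Δ1 w0=0 clk=0 w1=0 w2=0 w4=1 w3=1
t6.Δ0 w0=0 clk=0 w1=0 w2=0 w4=1 w3=1
t6.Δ1 w0=0 clk=1 w1=0 w2=0 w4=1 w3=1
t6.Δ2 w0=0 clk=1 w1=1 w2=0 w4=1 w3=1
t7.Δ0 w0=0 clk=1 w1=1 w2=0 w4=1 w3=1
t7.Δ1 w0=0 clk=0 w1=1 w2=0 w4=1 w3=1
t8.Δ0 w0=0 clk=0 w1=1 w2=0 w4=1 w3=1
t8.Δ1 w0=0 clk=1 w1=1 w2=0 w4=1 w3=1
t8.Δ2 w0=1 clk=1 w1=1 w2=0 w4=1 w3=1
t8.Δ3 w0=1 clk=1 w1=1 w2=0 w4=0 w3=0
t8.Δ4 w0=1 clk=1 w1=1 w2=0 w4=0 w3=1
t9.Δ0 w0=1 clk=1 w1=1 w2=0 w4=0 w3=1
t9.Δ1 w0=1 clk=0 w1=1 w2=0 w4=0 w3=1
t10.Δ0 w0=1 clk=0 w1=1 w2=0 w4=0 w3=1
t10.Δ1 w0=1 clk=1 w1=1 w2=0 w4=0 w3=1
t10.Δ2 w0=1 clk=1 w1=0 w2=0 w4=0 w3=1
t11.Δ0 w0=1 clk=1 w1=0 w2=0 w4=0 w3=1
t11.Δ1 w0=1 clk=0 w1=0 w2=0 w4=0 w3=1
t12.Δ0 w0=1 clk=0 w1=0 w2=0 w4=0 w3=1
t12.Δ1 w0=1 clk=1 w1=0 w2=0 w4=0 w3=1
t12.Δ2 w0=0 clk=1 w1=0 w2=0 w4=0 w3=1
t12.Δ3 w0=0 clk=1 w1=0 w2=0 w4=1 w3=0
t12.Δ4 w0=0 clk=1 w1=0 w2=0 w4=1 w3=1
t13.Δ0 w0=0 clk=1 w1=0 w2=0 w4=1 w3=1
t13.Δ1 w0=0 clk=0 w1=0 w2=0 w4=1 w3=1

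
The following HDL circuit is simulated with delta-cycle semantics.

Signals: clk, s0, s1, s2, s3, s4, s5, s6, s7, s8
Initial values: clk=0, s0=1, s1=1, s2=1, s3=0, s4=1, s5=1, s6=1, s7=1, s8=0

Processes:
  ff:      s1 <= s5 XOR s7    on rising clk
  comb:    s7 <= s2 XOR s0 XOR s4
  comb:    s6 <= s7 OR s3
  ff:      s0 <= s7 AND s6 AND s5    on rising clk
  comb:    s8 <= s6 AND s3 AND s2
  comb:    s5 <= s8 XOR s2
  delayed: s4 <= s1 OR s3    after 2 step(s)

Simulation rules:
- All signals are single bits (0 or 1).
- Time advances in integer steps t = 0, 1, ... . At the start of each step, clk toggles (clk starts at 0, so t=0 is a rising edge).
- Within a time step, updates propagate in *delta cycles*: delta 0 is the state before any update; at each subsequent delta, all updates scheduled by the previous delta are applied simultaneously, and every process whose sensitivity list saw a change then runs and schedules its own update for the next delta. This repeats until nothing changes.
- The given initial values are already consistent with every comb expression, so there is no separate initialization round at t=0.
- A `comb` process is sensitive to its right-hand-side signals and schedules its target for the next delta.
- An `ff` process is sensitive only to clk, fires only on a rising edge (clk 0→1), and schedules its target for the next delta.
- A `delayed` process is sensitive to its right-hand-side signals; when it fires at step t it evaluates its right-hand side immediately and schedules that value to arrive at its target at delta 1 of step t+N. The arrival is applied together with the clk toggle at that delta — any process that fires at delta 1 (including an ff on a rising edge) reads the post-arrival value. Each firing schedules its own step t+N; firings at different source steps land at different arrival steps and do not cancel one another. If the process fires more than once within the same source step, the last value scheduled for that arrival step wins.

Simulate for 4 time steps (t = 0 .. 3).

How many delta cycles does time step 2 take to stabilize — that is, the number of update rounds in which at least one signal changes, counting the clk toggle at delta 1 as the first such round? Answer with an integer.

3

t=0 Δ0: s3=0 s4=1 s0=1 s6=1 s7=1 clk=0 s5=1 s2=1 s8=0 s1=1
  Δ1: clk:0→1
  Δ2: s1:1→0
  (2Δ to stable)
t=1 Δ0: s3=0 s4=1 s0=1 s6=1 s7=1 clk=1 s5=1 s2=1 s8=0 s1=0
  Δ1: clk:1→0
  (1Δ to stable)
t=2 Δ0: s3=0 s4=1 s0=1 s6=1 s7=1 clk=0 s5=1 s2=1 s8=0 s1=0
  Δ1: s4:1→0, clk:0→1
  Δ2: s7:1→0
  Δ3: s6:1→0
  (3Δ to stable)
t=3 Δ0: s3=0 s4=0 s0=1 s6=0 s7=0 clk=1 s5=1 s2=1 s8=0 s1=0
  Δ1: clk:1→0
  (1Δ to stable)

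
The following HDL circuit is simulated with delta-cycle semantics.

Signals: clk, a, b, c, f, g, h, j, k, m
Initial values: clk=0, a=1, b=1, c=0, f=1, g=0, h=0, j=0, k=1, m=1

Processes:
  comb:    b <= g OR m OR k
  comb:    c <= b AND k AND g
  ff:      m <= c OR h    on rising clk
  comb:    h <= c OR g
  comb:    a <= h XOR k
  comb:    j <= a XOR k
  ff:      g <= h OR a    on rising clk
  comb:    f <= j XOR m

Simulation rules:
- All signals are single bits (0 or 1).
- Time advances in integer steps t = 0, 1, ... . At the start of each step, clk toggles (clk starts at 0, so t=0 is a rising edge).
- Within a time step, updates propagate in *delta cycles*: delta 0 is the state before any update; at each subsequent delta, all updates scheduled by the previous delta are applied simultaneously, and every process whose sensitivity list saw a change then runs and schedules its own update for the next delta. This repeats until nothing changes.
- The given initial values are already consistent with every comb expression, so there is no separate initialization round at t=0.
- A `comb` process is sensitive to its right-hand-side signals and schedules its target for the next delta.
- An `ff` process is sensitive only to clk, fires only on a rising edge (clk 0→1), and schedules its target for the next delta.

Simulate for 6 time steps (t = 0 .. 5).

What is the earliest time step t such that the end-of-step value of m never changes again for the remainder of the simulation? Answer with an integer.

2

t0.Δ0 f=1 h=0 j=0 a=1 k=1 m=1 b=1 g=0 c=0 clk=0
t0.Δ1 f=1 h=0 j=0 a=1 k=1 m=1 b=1 g=0 c=0 clk=1
t0.Δ2 f=1 h=0 j=0 a=1 k=1 m=0 b=1 g=1 c=0 clk=1
t0.Δ3 f=0 h=1 j=0 a=1 k=1 m=0 b=1 g=1 c=1 clk=1
t0.Δ4 f=0 h=1 j=0 a=0 k=1 m=0 b=1 g=1 c=1 clk=1
t0.Δ5 f=0 h=1 j=1 a=0 k=1 m=0 b=1 g=1 c=1 clk=1
t0.Δ6 f=1 h=1 j=1 a=0 k=1 m=0 b=1 g=1 c=1 clk=1
t1.Δ0 f=1 h=1 j=1 a=0 k=1 m=0 b=1 g=1 c=1 clk=1
t1.Δ1 f=1 h=1 j=1 a=0 k=1 m=0 b=1 g=1 c=1 clk=0
t2.Δ0 f=1 h=1 j=1 a=0 k=1 m=0 b=1 g=1 c=1 clk=0
t2.Δ1 f=1 h=1 j=1 a=0 k=1 m=0 b=1 g=1 c=1 clk=1
t2.Δ2 f=1 h=1 j=1 a=0 k=1 m=1 b=1 g=1 c=1 clk=1
t2.Δ3 f=0 h=1 j=1 a=0 k=1 m=1 b=1 g=1 c=1 clk=1
t3.Δ0 f=0 h=1 j=1 a=0 k=1 m=1 b=1 g=1 c=1 clk=1
t3.Δ1 f=0 h=1 j=1 a=0 k=1 m=1 b=1 g=1 c=1 clk=0
t4.Δ0 f=0 h=1 j=1 a=0 k=1 m=1 b=1 g=1 c=1 clk=0
t4.Δ1 f=0 h=1 j=1 a=0 k=1 m=1 b=1 g=1 c=1 clk=1
t5.Δ0 f=0 h=1 j=1 a=0 k=1 m=1 b=1 g=1 c=1 clk=1
t5.Δ1 f=0 h=1 j=1 a=0 k=1 m=1 b=1 g=1 c=1 clk=0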